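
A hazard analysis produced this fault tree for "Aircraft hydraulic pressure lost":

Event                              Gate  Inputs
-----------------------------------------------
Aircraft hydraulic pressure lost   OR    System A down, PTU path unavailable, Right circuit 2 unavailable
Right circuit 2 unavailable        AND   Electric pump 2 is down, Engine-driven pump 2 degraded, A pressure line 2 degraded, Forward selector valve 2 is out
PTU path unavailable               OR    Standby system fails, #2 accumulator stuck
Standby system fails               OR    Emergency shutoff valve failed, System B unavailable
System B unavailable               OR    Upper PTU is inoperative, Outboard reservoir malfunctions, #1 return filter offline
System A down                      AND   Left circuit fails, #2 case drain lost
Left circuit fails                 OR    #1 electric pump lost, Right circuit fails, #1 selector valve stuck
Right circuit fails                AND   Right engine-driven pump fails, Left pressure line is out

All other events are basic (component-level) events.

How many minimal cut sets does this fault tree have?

9

Right circuit fails [AND]: one cut set from each child combined → 1 × 1 = 1 cut set(s).
Left circuit fails [OR]: union of children's cut sets → 3 cut set(s).
System A down [AND]: one cut set from each child combined → 3 × 1 = 3 cut set(s).
System B unavailable [OR]: union of children's cut sets → 3 cut set(s).
Standby system fails [OR]: union of children's cut sets → 4 cut set(s).
PTU path unavailable [OR]: union of children's cut sets → 5 cut set(s).
Right circuit 2 unavailable [AND]: one cut set from each child combined → 1 × 1 × 1 × 1 = 1 cut set(s).
Aircraft hydraulic pressure lost [OR]: union of children's cut sets → 9 cut set(s).
Minimal cut sets: {#1 electric pump lost, #2 case drain lost}; {#2 case drain lost, Left pressure line is out, Right engine-driven pump fails}; {#1 selector valve stuck, #2 case drain lost}; {Emergency shutoff valve failed}; {Upper PTU is inoperative}; {Outboard reservoir malfunctions}; {#1 return filter offline}; {#2 accumulator stuck}; {A pressure line 2 degraded, Electric pump 2 is down, Engine-driven pump 2 degraded, Forward selector valve 2 is out}.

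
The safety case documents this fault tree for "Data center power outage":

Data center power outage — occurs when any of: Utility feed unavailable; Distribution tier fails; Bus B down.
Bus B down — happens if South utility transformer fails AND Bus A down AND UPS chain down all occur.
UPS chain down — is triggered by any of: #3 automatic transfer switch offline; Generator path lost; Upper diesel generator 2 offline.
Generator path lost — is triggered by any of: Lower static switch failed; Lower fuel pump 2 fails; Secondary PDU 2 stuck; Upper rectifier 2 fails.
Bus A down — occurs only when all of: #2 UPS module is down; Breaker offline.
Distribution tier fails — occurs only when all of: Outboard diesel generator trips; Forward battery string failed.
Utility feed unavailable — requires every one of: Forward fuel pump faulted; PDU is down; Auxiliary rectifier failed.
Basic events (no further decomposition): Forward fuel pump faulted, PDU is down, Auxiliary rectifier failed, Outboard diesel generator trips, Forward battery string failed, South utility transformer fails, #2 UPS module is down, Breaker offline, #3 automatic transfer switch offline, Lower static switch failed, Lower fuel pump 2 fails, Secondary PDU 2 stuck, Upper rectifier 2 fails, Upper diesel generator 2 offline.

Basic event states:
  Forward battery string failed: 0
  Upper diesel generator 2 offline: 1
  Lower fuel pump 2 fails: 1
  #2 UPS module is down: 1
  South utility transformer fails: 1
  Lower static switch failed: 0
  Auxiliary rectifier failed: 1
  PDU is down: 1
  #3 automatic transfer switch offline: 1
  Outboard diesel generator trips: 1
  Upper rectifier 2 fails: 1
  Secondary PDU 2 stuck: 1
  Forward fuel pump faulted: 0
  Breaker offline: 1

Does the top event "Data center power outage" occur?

Utility feed unavailable [AND]: Forward fuel pump faulted=not, PDU is down=occurs, Auxiliary rectifier failed=occurs → not all inputs occur → does not occur.
Distribution tier fails [AND]: Outboard diesel generator trips=occurs, Forward battery string failed=not → not all inputs occur → does not occur.
Bus A down [AND]: #2 UPS module is down=occurs, Breaker offline=occurs → all inputs occur → occurs.
Generator path lost [OR]: Lower static switch failed=not, Lower fuel pump 2 fails=occurs, Secondary PDU 2 stuck=occurs, Upper rectifier 2 fails=occurs → at least one input occurs → occurs.
UPS chain down [OR]: #3 automatic transfer switch offline=occurs, Generator path lost=occurs, Upper diesel generator 2 offline=occurs → at least one input occurs → occurs.
Bus B down [AND]: South utility transformer fails=occurs, Bus A down=occurs, UPS chain down=occurs → all inputs occur → occurs.
Data center power outage [OR]: Utility feed unavailable=not, Distribution tier fails=not, Bus B down=occurs → at least one input occurs → occurs.

Yes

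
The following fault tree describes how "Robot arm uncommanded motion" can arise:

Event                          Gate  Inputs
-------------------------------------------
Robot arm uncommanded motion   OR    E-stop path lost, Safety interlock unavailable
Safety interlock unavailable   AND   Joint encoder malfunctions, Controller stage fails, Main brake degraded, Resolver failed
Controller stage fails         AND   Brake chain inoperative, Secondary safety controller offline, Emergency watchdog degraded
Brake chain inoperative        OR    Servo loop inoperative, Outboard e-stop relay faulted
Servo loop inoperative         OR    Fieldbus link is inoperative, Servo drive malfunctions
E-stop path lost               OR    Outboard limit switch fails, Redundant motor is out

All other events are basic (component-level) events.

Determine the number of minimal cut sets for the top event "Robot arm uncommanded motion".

E-stop path lost [OR]: union of children's cut sets → 2 cut set(s).
Servo loop inoperative [OR]: union of children's cut sets → 2 cut set(s).
Brake chain inoperative [OR]: union of children's cut sets → 3 cut set(s).
Controller stage fails [AND]: one cut set from each child combined → 3 × 1 × 1 = 3 cut set(s).
Safety interlock unavailable [AND]: one cut set from each child combined → 1 × 3 × 1 × 1 = 3 cut set(s).
Robot arm uncommanded motion [OR]: union of children's cut sets → 5 cut set(s).
Minimal cut sets: {Outboard limit switch fails}; {Redundant motor is out}; {Emergency watchdog degraded, Fieldbus link is inoperative, Joint encoder malfunctions, Main brake degraded, Resolver failed, Secondary safety controller offline}; {Emergency watchdog degraded, Joint encoder malfunctions, Main brake degraded, Resolver failed, Secondary safety controller offline, Servo drive malfunctions}; {Emergency watchdog degraded, Joint encoder malfunctions, Main brake degraded, Outboard e-stop relay faulted, Resolver failed, Secondary safety controller offline}.

5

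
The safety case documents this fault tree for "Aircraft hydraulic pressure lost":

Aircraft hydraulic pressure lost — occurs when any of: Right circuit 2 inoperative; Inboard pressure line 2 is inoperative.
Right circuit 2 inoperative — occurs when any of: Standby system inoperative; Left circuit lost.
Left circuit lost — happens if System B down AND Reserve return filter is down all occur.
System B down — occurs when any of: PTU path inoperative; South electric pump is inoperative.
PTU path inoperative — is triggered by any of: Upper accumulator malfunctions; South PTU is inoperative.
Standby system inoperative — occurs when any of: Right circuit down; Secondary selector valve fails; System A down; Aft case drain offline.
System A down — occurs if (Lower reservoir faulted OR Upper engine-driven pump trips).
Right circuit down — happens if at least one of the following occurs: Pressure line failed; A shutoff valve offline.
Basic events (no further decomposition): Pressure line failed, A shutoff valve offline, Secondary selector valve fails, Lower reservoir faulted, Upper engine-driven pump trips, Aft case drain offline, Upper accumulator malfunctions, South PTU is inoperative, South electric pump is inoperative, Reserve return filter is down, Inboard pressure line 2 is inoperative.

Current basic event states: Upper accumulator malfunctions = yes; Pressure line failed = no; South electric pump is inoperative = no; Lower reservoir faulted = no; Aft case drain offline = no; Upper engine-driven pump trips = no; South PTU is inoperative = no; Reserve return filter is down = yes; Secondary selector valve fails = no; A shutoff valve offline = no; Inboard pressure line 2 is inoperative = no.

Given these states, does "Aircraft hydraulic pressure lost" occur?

Yes

Right circuit down [OR]: Pressure line failed=not, A shutoff valve offline=not → no input occurs → does not occur.
System A down [OR]: Lower reservoir faulted=not, Upper engine-driven pump trips=not → no input occurs → does not occur.
Standby system inoperative [OR]: Right circuit down=not, Secondary selector valve fails=not, System A down=not, Aft case drain offline=not → no input occurs → does not occur.
PTU path inoperative [OR]: Upper accumulator malfunctions=occurs, South PTU is inoperative=not → at least one input occurs → occurs.
System B down [OR]: PTU path inoperative=occurs, South electric pump is inoperative=not → at least one input occurs → occurs.
Left circuit lost [AND]: System B down=occurs, Reserve return filter is down=occurs → all inputs occur → occurs.
Right circuit 2 inoperative [OR]: Standby system inoperative=not, Left circuit lost=occurs → at least one input occurs → occurs.
Aircraft hydraulic pressure lost [OR]: Right circuit 2 inoperative=occurs, Inboard pressure line 2 is inoperative=not → at least one input occurs → occurs.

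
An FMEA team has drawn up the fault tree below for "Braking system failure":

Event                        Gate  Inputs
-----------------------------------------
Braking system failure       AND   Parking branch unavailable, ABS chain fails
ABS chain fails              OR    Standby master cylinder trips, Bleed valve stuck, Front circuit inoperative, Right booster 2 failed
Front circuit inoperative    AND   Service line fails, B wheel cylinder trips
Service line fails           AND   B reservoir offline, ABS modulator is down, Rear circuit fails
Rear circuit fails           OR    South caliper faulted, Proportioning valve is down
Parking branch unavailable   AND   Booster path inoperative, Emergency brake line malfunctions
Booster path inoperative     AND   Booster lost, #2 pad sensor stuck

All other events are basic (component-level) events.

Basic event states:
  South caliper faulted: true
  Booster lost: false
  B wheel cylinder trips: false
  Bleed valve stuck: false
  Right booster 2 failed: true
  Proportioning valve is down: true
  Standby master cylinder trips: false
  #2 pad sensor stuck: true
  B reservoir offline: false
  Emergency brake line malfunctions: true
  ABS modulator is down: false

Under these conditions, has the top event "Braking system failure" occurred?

No

Booster path inoperative [AND]: Booster lost=not, #2 pad sensor stuck=occurs → not all inputs occur → does not occur.
Parking branch unavailable [AND]: Booster path inoperative=not, Emergency brake line malfunctions=occurs → not all inputs occur → does not occur.
Rear circuit fails [OR]: South caliper faulted=occurs, Proportioning valve is down=occurs → at least one input occurs → occurs.
Service line fails [AND]: B reservoir offline=not, ABS modulator is down=not, Rear circuit fails=occurs → not all inputs occur → does not occur.
Front circuit inoperative [AND]: Service line fails=not, B wheel cylinder trips=not → not all inputs occur → does not occur.
ABS chain fails [OR]: Standby master cylinder trips=not, Bleed valve stuck=not, Front circuit inoperative=not, Right booster 2 failed=occurs → at least one input occurs → occurs.
Braking system failure [AND]: Parking branch unavailable=not, ABS chain fails=occurs → not all inputs occur → does not occur.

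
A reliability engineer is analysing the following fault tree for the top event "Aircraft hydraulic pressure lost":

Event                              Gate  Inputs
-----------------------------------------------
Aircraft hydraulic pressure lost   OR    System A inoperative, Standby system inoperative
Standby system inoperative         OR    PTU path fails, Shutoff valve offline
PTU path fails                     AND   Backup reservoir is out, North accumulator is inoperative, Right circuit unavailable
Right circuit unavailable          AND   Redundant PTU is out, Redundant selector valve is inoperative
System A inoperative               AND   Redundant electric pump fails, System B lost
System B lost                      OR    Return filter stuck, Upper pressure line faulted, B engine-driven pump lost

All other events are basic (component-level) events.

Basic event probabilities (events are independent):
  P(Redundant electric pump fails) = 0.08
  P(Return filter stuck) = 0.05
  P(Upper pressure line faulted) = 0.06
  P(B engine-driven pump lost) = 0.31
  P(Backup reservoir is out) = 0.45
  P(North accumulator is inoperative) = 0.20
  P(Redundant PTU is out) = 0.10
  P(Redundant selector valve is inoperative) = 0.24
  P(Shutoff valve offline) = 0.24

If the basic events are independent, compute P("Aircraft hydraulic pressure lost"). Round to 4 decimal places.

0.2649

P(System B lost) [OR] = 1 − (1−0.05) × (1−0.06) × (1−0.31) = 0.383830
P(System A inoperative) [AND] = 0.08 × 0.383830 = 0.030706
P(Right circuit unavailable) [AND] = 0.10 × 0.24 = 0.024000
P(PTU path fails) [AND] = 0.45 × 0.20 × 0.024000 = 0.002160
P(Standby system inoperative) [OR] = 1 − (1−0.002160) × (1−0.24) = 0.241642
P(Aircraft hydraulic pressure lost) [OR] = 1 − (1−0.030706) × (1−0.241642) = 0.264928
Rounded to 4 decimal places: P(Aircraft hydraulic pressure lost) ≈ 0.2649.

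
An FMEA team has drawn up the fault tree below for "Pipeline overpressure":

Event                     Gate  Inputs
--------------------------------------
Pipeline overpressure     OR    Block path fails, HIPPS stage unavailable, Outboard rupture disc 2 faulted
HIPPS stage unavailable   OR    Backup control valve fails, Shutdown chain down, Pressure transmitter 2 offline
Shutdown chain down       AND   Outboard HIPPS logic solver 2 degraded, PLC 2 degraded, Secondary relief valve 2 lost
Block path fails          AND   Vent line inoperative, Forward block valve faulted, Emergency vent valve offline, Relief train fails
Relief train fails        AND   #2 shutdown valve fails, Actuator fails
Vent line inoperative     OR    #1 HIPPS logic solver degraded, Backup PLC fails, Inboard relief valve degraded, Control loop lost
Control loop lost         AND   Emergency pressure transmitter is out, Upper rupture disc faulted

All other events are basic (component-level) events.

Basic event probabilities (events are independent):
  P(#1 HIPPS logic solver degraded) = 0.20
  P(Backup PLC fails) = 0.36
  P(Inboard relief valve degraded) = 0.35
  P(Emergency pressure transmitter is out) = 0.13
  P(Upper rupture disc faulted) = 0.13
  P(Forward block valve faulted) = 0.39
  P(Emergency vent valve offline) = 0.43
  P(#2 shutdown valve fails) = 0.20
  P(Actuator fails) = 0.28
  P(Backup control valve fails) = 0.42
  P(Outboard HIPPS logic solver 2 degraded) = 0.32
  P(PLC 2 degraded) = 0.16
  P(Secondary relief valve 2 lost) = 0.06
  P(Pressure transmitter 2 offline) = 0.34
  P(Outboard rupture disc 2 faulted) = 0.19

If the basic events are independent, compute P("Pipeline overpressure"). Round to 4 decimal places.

0.6928

P(Control loop lost) [AND] = 0.13 × 0.13 = 0.016900
P(Vent line inoperative) [OR] = 1 − (1−0.20) × (1−0.36) × (1−0.35) × (1−0.016900) = 0.672824
P(Relief train fails) [AND] = 0.20 × 0.28 = 0.056000
P(Block path fails) [AND] = 0.672824 × 0.39 × 0.43 × 0.056000 = 0.006319
P(Shutdown chain down) [AND] = 0.32 × 0.16 × 0.06 = 0.003072
P(HIPPS stage unavailable) [OR] = 1 − (1−0.42) × (1−0.003072) × (1−0.34) = 0.618376
P(Pipeline overpressure) [OR] = 1 − (1−0.006319) × (1−0.618376) × (1−0.19) = 0.692838
Rounded to 4 decimal places: P(Pipeline overpressure) ≈ 0.6928.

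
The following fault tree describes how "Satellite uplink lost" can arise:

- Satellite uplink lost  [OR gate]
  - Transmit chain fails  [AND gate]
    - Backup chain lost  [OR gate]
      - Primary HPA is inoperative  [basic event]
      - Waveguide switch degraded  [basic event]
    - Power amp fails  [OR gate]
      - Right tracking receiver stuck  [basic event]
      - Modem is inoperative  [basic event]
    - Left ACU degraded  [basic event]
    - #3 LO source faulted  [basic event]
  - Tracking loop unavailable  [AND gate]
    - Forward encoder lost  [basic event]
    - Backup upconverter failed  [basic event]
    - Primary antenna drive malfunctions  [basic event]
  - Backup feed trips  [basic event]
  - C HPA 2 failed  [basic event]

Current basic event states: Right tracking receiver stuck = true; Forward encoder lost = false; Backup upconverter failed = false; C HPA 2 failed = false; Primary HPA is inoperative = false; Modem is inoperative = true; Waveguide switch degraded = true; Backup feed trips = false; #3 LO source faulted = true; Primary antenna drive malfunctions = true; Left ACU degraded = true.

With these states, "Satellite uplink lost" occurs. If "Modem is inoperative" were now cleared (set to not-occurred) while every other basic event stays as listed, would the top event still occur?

Counterfactual: set "Modem is inoperative" to not occurred.
Backup chain lost [OR]: Primary HPA is inoperative=not, Waveguide switch degraded=occurs → at least one input occurs → occurs.
Power amp fails [OR]: Right tracking receiver stuck=occurs, Modem is inoperative=not → at least one input occurs → occurs.
Transmit chain fails [AND]: Backup chain lost=occurs, Power amp fails=occurs, Left ACU degraded=occurs, #3 LO source faulted=occurs → all inputs occur → occurs.
Tracking loop unavailable [AND]: Forward encoder lost=not, Backup upconverter failed=not, Primary antenna drive malfunctions=occurs → not all inputs occur → does not occur.
Satellite uplink lost [OR]: Transmit chain fails=occurs, Tracking loop unavailable=not, Backup feed trips=not, C HPA 2 failed=not → at least one input occurs → occurs.

Yes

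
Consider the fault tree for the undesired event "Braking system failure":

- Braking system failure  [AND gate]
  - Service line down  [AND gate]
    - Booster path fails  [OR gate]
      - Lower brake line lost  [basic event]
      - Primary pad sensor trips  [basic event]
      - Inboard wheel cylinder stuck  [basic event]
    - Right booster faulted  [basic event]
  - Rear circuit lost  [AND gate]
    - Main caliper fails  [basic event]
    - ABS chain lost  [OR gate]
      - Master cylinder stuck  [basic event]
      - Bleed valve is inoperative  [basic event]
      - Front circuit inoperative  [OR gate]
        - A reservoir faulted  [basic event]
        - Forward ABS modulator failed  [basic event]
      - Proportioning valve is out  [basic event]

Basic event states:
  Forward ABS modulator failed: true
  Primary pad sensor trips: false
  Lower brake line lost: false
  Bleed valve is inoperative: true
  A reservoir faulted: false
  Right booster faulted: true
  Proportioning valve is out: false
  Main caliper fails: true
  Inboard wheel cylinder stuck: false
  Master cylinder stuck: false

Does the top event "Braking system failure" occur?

Booster path fails [OR]: Lower brake line lost=not, Primary pad sensor trips=not, Inboard wheel cylinder stuck=not → no input occurs → does not occur.
Service line down [AND]: Booster path fails=not, Right booster faulted=occurs → not all inputs occur → does not occur.
Front circuit inoperative [OR]: A reservoir faulted=not, Forward ABS modulator failed=occurs → at least one input occurs → occurs.
ABS chain lost [OR]: Master cylinder stuck=not, Bleed valve is inoperative=occurs, Front circuit inoperative=occurs, Proportioning valve is out=not → at least one input occurs → occurs.
Rear circuit lost [AND]: Main caliper fails=occurs, ABS chain lost=occurs → all inputs occur → occurs.
Braking system failure [AND]: Service line down=not, Rear circuit lost=occurs → not all inputs occur → does not occur.

No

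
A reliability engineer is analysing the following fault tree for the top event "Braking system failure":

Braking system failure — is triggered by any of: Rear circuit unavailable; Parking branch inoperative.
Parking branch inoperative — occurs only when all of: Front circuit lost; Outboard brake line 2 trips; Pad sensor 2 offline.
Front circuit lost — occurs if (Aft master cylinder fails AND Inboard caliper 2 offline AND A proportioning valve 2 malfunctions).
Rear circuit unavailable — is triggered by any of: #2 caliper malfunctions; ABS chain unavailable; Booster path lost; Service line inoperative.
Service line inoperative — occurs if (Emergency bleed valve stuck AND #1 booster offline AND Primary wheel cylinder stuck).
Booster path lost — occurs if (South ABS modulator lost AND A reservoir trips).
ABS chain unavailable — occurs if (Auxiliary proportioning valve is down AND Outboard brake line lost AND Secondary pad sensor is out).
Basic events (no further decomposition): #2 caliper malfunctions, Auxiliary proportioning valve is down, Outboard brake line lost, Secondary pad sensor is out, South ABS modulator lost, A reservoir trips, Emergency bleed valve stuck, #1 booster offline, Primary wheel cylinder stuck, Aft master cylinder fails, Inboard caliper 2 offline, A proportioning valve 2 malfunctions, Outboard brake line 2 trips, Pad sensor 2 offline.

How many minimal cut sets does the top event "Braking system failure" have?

5

ABS chain unavailable [AND]: one cut set from each child combined → 1 × 1 × 1 = 1 cut set(s).
Booster path lost [AND]: one cut set from each child combined → 1 × 1 = 1 cut set(s).
Service line inoperative [AND]: one cut set from each child combined → 1 × 1 × 1 = 1 cut set(s).
Rear circuit unavailable [OR]: union of children's cut sets → 4 cut set(s).
Front circuit lost [AND]: one cut set from each child combined → 1 × 1 × 1 = 1 cut set(s).
Parking branch inoperative [AND]: one cut set from each child combined → 1 × 1 × 1 = 1 cut set(s).
Braking system failure [OR]: union of children's cut sets → 5 cut set(s).
Minimal cut sets: {#2 caliper malfunctions}; {Auxiliary proportioning valve is down, Outboard brake line lost, Secondary pad sensor is out}; {A reservoir trips, South ABS modulator lost}; {#1 booster offline, Emergency bleed valve stuck, Primary wheel cylinder stuck}; {A proportioning valve 2 malfunctions, Aft master cylinder fails, Inboard caliper 2 offline, Outboard brake line 2 trips, Pad sensor 2 offline}.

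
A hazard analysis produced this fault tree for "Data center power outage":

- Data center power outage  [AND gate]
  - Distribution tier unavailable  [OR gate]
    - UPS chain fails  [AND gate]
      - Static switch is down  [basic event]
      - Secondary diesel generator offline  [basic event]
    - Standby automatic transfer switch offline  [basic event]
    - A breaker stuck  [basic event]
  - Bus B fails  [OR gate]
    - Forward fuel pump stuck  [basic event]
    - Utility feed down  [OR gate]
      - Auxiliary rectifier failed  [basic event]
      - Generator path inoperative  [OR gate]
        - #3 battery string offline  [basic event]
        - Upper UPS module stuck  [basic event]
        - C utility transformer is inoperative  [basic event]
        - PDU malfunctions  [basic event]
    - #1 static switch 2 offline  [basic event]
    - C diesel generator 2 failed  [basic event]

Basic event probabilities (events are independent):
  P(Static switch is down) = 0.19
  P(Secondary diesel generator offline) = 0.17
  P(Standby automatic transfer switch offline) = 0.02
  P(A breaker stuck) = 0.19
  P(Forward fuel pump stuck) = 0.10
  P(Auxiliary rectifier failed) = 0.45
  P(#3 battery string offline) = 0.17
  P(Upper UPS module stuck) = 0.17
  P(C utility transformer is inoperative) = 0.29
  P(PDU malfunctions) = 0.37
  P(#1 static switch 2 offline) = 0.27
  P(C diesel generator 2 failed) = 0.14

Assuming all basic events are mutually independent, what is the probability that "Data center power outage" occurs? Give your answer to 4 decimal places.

0.2096

P(UPS chain fails) [AND] = 0.19 × 0.17 = 0.032300
P(Distribution tier unavailable) [OR] = 1 − (1−0.032300) × (1−0.02) × (1−0.19) = 0.231840
P(Generator path inoperative) [OR] = 1 − (1−0.17) × (1−0.17) × (1−0.29) × (1−0.37) = 0.691855
P(Utility feed down) [OR] = 1 − (1−0.45) × (1−0.691855) = 0.830520
P(Bus B fails) [OR] = 1 − (1−0.10) × (1−0.830520) × (1−0.27) × (1−0.14) = 0.904240
P(Data center power outage) [AND] = 0.231840 × 0.904240 = 0.209639
Rounded to 4 decimal places: P(Data center power outage) ≈ 0.2096.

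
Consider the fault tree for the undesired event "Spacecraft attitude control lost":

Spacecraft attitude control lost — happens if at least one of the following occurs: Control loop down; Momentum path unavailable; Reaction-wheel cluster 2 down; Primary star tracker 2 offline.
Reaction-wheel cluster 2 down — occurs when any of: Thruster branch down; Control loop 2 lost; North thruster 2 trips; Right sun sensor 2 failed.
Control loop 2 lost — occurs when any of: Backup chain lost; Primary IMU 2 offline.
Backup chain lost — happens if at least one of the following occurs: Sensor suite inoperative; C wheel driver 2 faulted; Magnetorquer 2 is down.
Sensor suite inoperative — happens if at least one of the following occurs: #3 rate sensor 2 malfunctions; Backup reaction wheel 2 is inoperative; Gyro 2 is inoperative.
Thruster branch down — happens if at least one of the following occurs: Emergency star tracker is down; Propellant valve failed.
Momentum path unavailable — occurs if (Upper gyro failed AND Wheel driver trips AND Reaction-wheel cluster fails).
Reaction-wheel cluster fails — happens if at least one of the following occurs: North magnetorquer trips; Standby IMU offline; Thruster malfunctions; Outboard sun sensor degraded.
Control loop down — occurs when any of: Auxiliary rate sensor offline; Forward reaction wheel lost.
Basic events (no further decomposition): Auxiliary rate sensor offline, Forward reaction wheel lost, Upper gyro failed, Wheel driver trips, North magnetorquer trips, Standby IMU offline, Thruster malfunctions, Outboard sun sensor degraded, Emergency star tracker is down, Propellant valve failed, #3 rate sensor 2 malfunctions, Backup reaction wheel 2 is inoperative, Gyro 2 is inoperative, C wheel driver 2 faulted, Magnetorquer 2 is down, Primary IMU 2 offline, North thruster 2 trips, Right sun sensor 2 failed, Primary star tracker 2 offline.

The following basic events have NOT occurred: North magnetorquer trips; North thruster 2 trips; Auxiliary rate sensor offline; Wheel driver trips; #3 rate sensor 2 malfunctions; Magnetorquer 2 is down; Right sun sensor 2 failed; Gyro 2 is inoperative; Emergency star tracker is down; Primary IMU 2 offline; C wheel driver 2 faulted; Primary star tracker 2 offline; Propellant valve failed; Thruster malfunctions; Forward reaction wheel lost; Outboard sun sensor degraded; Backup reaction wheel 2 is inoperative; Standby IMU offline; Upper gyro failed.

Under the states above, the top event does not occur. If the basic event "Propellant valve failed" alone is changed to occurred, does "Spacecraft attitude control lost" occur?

Counterfactual: set "Propellant valve failed" to occurred.
Control loop down [OR]: Auxiliary rate sensor offline=not, Forward reaction wheel lost=not → no input occurs → does not occur.
Reaction-wheel cluster fails [OR]: North magnetorquer trips=not, Standby IMU offline=not, Thruster malfunctions=not, Outboard sun sensor degraded=not → no input occurs → does not occur.
Momentum path unavailable [AND]: Upper gyro failed=not, Wheel driver trips=not, Reaction-wheel cluster fails=not → not all inputs occur → does not occur.
Thruster branch down [OR]: Emergency star tracker is down=not, Propellant valve failed=occurs → at least one input occurs → occurs.
Sensor suite inoperative [OR]: #3 rate sensor 2 malfunctions=not, Backup reaction wheel 2 is inoperative=not, Gyro 2 is inoperative=not → no input occurs → does not occur.
Backup chain lost [OR]: Sensor suite inoperative=not, C wheel driver 2 faulted=not, Magnetorquer 2 is down=not → no input occurs → does not occur.
Control loop 2 lost [OR]: Backup chain lost=not, Primary IMU 2 offline=not → no input occurs → does not occur.
Reaction-wheel cluster 2 down [OR]: Thruster branch down=occurs, Control loop 2 lost=not, North thruster 2 trips=not, Right sun sensor 2 failed=not → at least one input occurs → occurs.
Spacecraft attitude control lost [OR]: Control loop down=not, Momentum path unavailable=not, Reaction-wheel cluster 2 down=occurs, Primary star tracker 2 offline=not → at least one input occurs → occurs.

Yes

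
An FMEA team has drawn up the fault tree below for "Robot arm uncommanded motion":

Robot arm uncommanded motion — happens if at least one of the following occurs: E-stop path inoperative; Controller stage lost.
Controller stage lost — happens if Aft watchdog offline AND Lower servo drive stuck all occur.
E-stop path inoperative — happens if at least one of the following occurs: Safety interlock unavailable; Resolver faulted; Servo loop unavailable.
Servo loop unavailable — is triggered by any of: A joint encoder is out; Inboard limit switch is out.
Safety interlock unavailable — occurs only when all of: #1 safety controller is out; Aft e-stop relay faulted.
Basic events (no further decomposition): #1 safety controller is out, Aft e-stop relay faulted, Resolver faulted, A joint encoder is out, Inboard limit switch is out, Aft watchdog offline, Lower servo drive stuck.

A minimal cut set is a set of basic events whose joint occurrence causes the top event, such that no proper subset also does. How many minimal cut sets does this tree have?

5

Safety interlock unavailable [AND]: one cut set from each child combined → 1 × 1 = 1 cut set(s).
Servo loop unavailable [OR]: union of children's cut sets → 2 cut set(s).
E-stop path inoperative [OR]: union of children's cut sets → 4 cut set(s).
Controller stage lost [AND]: one cut set from each child combined → 1 × 1 = 1 cut set(s).
Robot arm uncommanded motion [OR]: union of children's cut sets → 5 cut set(s).
Minimal cut sets: {#1 safety controller is out, Aft e-stop relay faulted}; {Resolver faulted}; {A joint encoder is out}; {Inboard limit switch is out}; {Aft watchdog offline, Lower servo drive stuck}.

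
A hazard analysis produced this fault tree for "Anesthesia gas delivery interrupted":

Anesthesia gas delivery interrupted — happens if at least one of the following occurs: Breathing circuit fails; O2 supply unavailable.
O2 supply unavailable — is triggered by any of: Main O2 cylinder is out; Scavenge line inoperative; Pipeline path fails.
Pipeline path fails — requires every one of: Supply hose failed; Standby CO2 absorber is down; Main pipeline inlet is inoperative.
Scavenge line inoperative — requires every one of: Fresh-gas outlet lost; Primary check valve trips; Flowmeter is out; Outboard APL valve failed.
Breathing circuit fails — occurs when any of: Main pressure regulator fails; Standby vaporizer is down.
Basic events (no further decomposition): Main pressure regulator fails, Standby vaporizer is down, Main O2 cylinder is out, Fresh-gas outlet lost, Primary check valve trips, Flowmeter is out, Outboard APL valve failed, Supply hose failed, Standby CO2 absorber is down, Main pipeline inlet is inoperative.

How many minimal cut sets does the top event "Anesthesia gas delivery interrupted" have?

Breathing circuit fails [OR]: union of children's cut sets → 2 cut set(s).
Scavenge line inoperative [AND]: one cut set from each child combined → 1 × 1 × 1 × 1 = 1 cut set(s).
Pipeline path fails [AND]: one cut set from each child combined → 1 × 1 × 1 = 1 cut set(s).
O2 supply unavailable [OR]: union of children's cut sets → 3 cut set(s).
Anesthesia gas delivery interrupted [OR]: union of children's cut sets → 5 cut set(s).
Minimal cut sets: {Main pressure regulator fails}; {Standby vaporizer is down}; {Main O2 cylinder is out}; {Flowmeter is out, Fresh-gas outlet lost, Outboard APL valve failed, Primary check valve trips}; {Main pipeline inlet is inoperative, Standby CO2 absorber is down, Supply hose failed}.

5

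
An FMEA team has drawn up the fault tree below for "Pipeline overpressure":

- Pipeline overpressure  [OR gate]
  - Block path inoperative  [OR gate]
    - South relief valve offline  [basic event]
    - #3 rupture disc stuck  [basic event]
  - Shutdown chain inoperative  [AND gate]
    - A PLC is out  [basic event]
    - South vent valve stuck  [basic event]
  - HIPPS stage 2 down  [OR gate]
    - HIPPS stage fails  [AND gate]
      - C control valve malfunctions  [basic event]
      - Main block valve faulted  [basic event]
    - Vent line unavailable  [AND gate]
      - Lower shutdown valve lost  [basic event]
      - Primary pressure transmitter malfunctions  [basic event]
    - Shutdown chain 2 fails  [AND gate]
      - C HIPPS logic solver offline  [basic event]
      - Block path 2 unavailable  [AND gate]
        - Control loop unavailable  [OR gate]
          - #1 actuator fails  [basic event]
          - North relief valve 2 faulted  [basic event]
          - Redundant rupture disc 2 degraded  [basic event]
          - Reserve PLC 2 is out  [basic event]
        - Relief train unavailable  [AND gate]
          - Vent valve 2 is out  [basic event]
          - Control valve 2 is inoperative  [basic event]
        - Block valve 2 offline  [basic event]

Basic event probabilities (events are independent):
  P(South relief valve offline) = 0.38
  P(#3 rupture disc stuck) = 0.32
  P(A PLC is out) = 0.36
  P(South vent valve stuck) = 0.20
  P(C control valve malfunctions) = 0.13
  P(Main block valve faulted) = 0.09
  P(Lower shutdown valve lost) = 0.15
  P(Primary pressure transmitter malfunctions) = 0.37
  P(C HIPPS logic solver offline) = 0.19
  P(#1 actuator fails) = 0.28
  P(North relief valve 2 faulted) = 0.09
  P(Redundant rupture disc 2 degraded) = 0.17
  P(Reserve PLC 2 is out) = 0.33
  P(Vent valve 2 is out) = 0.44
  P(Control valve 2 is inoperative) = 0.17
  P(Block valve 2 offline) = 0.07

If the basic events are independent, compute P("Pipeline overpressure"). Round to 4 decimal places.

0.6350

P(Block path inoperative) [OR] = 1 − (1−0.38) × (1−0.32) = 0.578400
P(Shutdown chain inoperative) [AND] = 0.36 × 0.20 = 0.072000
P(HIPPS stage fails) [AND] = 0.13 × 0.09 = 0.011700
P(Vent line unavailable) [AND] = 0.15 × 0.37 = 0.055500
P(Control loop unavailable) [OR] = 1 − (1−0.28) × (1−0.09) × (1−0.17) × (1−0.33) = 0.635643
P(Relief train unavailable) [AND] = 0.44 × 0.17 = 0.074800
P(Block path 2 unavailable) [AND] = 0.635643 × 0.074800 × 0.07 = 0.003328
P(Shutdown chain 2 fails) [AND] = 0.19 × 0.003328 = 0.000632
P(HIPPS stage 2 down) [OR] = 1 − (1−0.011700) × (1−0.055500) × (1−0.000632) = 0.067141
P(Pipeline overpressure) [OR] = 1 − (1−0.578400) × (1−0.072000) × (1−0.067141) = 0.635024
Rounded to 4 decimal places: P(Pipeline overpressure) ≈ 0.6350.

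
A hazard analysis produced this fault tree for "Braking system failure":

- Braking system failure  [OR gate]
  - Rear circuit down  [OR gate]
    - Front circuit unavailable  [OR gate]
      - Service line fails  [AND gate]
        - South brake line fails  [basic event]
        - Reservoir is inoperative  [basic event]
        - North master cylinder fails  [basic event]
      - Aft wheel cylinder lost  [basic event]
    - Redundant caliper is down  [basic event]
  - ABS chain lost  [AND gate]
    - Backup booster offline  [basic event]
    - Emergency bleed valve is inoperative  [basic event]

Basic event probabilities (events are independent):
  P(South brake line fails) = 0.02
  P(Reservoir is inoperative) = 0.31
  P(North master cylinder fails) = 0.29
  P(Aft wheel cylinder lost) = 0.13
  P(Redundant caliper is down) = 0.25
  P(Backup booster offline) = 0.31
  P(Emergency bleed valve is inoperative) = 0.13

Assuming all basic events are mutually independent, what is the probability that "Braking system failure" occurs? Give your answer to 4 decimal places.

0.3749

P(Service line fails) [AND] = 0.02 × 0.31 × 0.29 = 0.001798
P(Front circuit unavailable) [OR] = 1 − (1−0.001798) × (1−0.13) = 0.131564
P(Rear circuit down) [OR] = 1 − (1−0.131564) × (1−0.25) = 0.348673
P(ABS chain lost) [AND] = 0.31 × 0.13 = 0.040300
P(Braking system failure) [OR] = 1 − (1−0.348673) × (1−0.040300) = 0.374921
Rounded to 4 decimal places: P(Braking system failure) ≈ 0.3749.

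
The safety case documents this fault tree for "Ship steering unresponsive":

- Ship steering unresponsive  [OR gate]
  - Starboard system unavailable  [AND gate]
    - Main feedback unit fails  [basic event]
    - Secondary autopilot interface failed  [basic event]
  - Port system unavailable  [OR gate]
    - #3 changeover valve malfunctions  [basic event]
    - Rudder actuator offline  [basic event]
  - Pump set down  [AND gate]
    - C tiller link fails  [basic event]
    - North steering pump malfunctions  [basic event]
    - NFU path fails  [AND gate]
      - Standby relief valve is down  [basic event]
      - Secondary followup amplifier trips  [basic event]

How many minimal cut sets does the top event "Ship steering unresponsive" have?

Starboard system unavailable [AND]: one cut set from each child combined → 1 × 1 = 1 cut set(s).
Port system unavailable [OR]: union of children's cut sets → 2 cut set(s).
NFU path fails [AND]: one cut set from each child combined → 1 × 1 = 1 cut set(s).
Pump set down [AND]: one cut set from each child combined → 1 × 1 × 1 = 1 cut set(s).
Ship steering unresponsive [OR]: union of children's cut sets → 4 cut set(s).
Minimal cut sets: {Main feedback unit fails, Secondary autopilot interface failed}; {#3 changeover valve malfunctions}; {Rudder actuator offline}; {C tiller link fails, North steering pump malfunctions, Secondary followup amplifier trips, Standby relief valve is down}.

4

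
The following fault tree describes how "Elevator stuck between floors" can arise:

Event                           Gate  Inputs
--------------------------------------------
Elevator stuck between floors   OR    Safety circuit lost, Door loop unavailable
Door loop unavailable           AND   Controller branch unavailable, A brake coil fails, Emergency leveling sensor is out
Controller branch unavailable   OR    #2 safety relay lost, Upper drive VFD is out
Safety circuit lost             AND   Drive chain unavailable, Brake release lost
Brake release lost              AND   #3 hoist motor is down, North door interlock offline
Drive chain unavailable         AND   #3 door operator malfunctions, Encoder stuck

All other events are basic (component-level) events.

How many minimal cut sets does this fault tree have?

Drive chain unavailable [AND]: one cut set from each child combined → 1 × 1 = 1 cut set(s).
Brake release lost [AND]: one cut set from each child combined → 1 × 1 = 1 cut set(s).
Safety circuit lost [AND]: one cut set from each child combined → 1 × 1 = 1 cut set(s).
Controller branch unavailable [OR]: union of children's cut sets → 2 cut set(s).
Door loop unavailable [AND]: one cut set from each child combined → 2 × 1 × 1 = 2 cut set(s).
Elevator stuck between floors [OR]: union of children's cut sets → 3 cut set(s).
Minimal cut sets: {#3 door operator malfunctions, #3 hoist motor is down, Encoder stuck, North door interlock offline}; {#2 safety relay lost, A brake coil fails, Emergency leveling sensor is out}; {A brake coil fails, Emergency leveling sensor is out, Upper drive VFD is out}.

3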